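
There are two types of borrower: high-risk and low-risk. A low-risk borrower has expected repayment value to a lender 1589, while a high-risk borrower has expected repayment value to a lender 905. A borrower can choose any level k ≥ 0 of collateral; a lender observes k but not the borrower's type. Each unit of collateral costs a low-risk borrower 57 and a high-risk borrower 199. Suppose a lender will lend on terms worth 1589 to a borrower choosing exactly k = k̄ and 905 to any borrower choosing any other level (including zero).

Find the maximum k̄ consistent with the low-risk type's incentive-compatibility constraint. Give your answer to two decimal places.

Choosing k̄ yields the low-risk type 1589 − 57·k̄; choosing zero yields 905.
The low-risk type is indifferent at 1589 − 57·k̄ = 905, i.e. k̄ = (1589 − 905) / 57 = 12.00.
For any k̄ above 12.00 the low-risk type would rather pool at zero, so separation collapses.

12.00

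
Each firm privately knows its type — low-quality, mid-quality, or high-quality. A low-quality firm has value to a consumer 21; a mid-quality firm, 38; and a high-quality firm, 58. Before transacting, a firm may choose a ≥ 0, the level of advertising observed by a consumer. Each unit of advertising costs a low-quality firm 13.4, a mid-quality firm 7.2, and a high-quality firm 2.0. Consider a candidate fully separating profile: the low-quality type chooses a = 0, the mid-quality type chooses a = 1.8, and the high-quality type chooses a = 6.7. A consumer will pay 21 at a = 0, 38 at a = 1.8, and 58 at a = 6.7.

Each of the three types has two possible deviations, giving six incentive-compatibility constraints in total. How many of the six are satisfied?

6

Low-quality (own payoff 21): to a=1.8 gives 38 − 13.4×1.8 = 13.88 → no gain ✓; to a=6.7 gives 58 − 13.4×6.7 = -31.78 → no gain ✓.
Mid-quality (own payoff 38 − 7.2×1.8 = 25.04): to a=0 gives 21 → no gain ✓; to a=6.7 gives 58 − 7.2×6.7 = 9.76 → no gain ✓.
High-quality (own payoff 58 − 2.0×6.7 = 44.6): to a=0 gives 21 → no gain ✓; to a=1.8 gives 38 − 2.0×1.8 = 34.4 → no gain ✓.
6 of the 6 constraints hold; this profile is a separating equilibrium.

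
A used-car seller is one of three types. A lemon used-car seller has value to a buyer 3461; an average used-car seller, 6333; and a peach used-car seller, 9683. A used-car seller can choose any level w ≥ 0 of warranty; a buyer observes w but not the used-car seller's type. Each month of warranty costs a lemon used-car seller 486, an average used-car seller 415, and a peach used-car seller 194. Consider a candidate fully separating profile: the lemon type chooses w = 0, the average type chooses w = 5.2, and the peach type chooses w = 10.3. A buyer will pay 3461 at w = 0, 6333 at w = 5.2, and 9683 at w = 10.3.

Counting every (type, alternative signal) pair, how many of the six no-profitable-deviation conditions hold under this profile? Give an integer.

Lemon (own payoff 3461): to w=5.2 gives 6333 − 486×5.2 = 3805.8 → profitable ✗; to w=10.3 gives 9683 − 486×10.3 = 4677.2 → profitable ✗.
Peach (own payoff 9683 − 194×10.3 = 7684.8): to w=0 gives 3461 → no gain ✓; to w=5.2 gives 6333 − 194×5.2 = 5324.2 → no gain ✓.
Average (own payoff 6333 − 415×5.2 = 4175): to w=0 gives 3461 → no gain ✓; to w=10.3 gives 9683 − 415×10.3 = 5408.5 → profitable ✗.
3 of the 6 constraints hold; not an equilibrium.

3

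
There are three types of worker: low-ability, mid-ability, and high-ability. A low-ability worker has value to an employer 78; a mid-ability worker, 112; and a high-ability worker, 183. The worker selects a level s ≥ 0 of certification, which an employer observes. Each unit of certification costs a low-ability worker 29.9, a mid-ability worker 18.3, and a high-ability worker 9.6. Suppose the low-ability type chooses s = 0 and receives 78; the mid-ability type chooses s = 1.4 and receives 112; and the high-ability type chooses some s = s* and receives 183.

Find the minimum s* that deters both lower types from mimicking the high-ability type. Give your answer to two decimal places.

5.28

Mid-ability type (on-path payoff 112 − 18.3×1.4 = 86.38) won't mimic when 86.38 ≥ 183 − 18.3·s*, i.e. s* ≥ 5.28.
Low-ability type (on-path payoff 78) won't mimic when 78 ≥ 183 − 29.9·s*, i.e. s* ≥ 3.51.
Both must hold, so s* = max(3.51, 5.28) = 5.28. The mid-ability type's constraint binds.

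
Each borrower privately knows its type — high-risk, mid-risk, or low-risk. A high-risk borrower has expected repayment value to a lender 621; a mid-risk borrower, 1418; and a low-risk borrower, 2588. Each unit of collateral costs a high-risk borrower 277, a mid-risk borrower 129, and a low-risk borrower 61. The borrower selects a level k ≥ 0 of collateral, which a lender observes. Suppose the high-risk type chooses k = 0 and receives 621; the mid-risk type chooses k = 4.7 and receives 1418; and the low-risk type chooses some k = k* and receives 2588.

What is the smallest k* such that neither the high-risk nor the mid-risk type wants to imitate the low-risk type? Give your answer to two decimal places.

13.77

High-risk type (on-path payoff 621) won't mimic when 621 ≥ 2588 − 277·k*, i.e. k* ≥ 7.10.
Mid-risk type (on-path payoff 1418 − 129×4.7 = 811.7) won't mimic when 811.7 ≥ 2588 − 129·k*, i.e. k* ≥ 13.77.
Both must hold, so k* = max(7.10, 13.77) = 13.77. The mid-risk type's constraint binds.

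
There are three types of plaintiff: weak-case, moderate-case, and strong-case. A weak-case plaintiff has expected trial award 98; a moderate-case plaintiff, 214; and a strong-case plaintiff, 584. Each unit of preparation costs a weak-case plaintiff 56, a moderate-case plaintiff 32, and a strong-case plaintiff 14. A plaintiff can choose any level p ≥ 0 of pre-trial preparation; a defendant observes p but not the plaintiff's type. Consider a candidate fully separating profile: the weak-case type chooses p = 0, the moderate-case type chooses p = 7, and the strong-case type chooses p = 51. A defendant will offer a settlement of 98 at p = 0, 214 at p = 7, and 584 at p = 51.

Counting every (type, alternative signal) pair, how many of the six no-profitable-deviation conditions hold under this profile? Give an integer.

Strong-case (own payoff 584 − 14×51 = -130): to p=0 gives 98 → profitable ✗; to p=7 gives 214 − 14×7 = 116 → profitable ✗.
Moderate-case (own payoff 214 − 32×7 = -10): to p=0 gives 98 → profitable ✗; to p=51 gives 584 − 32×51 = -1048 → no gain ✓.
Weak-case (own payoff 98): to p=7 gives 214 − 56×7 = -178 → no gain ✓; to p=51 gives 584 − 56×51 = -2272 → no gain ✓.
3 of the 6 constraints hold; not an equilibrium.

3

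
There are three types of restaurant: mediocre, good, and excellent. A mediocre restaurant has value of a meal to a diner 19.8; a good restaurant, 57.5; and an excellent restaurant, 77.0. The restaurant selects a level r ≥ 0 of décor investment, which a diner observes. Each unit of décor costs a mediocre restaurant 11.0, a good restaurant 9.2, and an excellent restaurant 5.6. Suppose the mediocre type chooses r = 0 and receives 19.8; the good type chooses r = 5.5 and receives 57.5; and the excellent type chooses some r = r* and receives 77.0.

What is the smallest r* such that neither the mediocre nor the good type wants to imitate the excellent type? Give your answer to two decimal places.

7.62

Mediocre type (on-path payoff 19.8) won't mimic when 19.8 ≥ 77.0 − 11.0·r*, i.e. r* ≥ 5.20.
Good type (on-path payoff 57.5 − 9.2×5.5 = 6.9) won't mimic when 6.9 ≥ 77.0 − 9.2·r*, i.e. r* ≥ 7.62.
Both must hold, so r* = max(5.20, 7.62) = 7.62. The good type's constraint binds.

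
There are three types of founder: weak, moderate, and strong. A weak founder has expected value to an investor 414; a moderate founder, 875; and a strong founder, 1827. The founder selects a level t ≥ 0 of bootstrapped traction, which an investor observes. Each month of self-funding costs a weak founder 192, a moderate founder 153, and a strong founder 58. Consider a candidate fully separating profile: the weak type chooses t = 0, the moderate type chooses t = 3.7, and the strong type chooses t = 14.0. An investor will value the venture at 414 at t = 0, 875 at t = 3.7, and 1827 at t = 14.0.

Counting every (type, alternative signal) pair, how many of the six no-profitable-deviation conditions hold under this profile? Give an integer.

5

Strong (own payoff 1827 − 58×14.0 = 1015): to t=0 gives 414 → no gain ✓; to t=3.7 gives 875 − 58×3.7 = 660.4 → no gain ✓.
Weak (own payoff 414): to t=3.7 gives 875 − 192×3.7 = 164.6 → no gain ✓; to t=14.0 gives 1827 − 192×14.0 = -861 → no gain ✓.
Moderate (own payoff 875 − 153×3.7 = 308.9): to t=0 gives 414 → profitable ✗; to t=14.0 gives 1827 − 153×14.0 = -315 → no gain ✓.
5 of the 6 constraints hold; not an equilibrium.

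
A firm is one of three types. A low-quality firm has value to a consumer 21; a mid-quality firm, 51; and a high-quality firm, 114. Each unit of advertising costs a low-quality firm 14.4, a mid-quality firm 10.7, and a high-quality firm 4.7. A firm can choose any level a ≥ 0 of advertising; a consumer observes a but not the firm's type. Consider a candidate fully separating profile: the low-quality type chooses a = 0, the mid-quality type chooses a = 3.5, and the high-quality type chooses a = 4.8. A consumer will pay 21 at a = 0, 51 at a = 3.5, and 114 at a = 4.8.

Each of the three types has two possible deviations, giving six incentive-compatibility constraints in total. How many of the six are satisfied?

High-quality (own payoff 114 − 4.7×4.8 = 91.44): to a=0 gives 21 → no gain ✓; to a=3.5 gives 51 − 4.7×3.5 = 34.55 → no gain ✓.
Low-quality (own payoff 21): to a=3.5 gives 51 − 14.4×3.5 = 0.6 → no gain ✓; to a=4.8 gives 114 − 14.4×4.8 = 44.88 → profitable ✗.
Mid-quality (own payoff 51 − 10.7×3.5 = 13.55): to a=0 gives 21 → profitable ✗; to a=4.8 gives 114 − 10.7×4.8 = 62.64 → profitable ✗.
3 of the 6 constraints hold; not an equilibrium.

3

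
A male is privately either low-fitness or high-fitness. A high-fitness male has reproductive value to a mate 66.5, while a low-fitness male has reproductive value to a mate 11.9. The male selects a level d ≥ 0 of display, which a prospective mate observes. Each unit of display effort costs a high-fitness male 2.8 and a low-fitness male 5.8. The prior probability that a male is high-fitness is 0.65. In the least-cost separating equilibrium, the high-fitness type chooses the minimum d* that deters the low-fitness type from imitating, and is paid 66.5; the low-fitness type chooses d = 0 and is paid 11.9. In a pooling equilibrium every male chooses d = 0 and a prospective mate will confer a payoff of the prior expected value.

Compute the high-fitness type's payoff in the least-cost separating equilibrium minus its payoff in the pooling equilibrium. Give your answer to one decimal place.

-7.2

Least-cost separating signal: d* solves 11.9 = 66.5 − 5.8·d*, so d* = (66.5 − 11.9)/5.8 ≈ 9.4138.
High-fitness type's separating payoff: 66.5 − 2.8 × d* = 66.5 − 2.8 × (66.5 − 11.9)/5.8 = 66.5 − 152.88/5.8 ≈ 40.141.
Pooling payoff: 0.65 × 66.5 + 0.35 × 11.9 = 47.39.
Difference: 40.141 − 47.39 = -7.249, i.e. -7.2 to one decimal place.
The high-fitness type would prefer the pooling outcome.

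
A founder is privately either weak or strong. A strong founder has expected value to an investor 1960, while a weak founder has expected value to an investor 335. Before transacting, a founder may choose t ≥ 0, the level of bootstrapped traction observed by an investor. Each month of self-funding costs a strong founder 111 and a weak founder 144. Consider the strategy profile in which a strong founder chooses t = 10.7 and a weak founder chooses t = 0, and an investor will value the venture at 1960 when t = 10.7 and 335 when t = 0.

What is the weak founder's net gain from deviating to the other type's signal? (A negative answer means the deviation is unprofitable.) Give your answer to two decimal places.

Playing t = 0 the weak founder receives 335.
Deviating to t = 10.7 brings payment 1960 at cost 144 × 10.7 = 1540.8, netting 419.2.
Gain from deviating: 419.2 − 335 = 84.20.
The gain is positive, so the weak type's incentive-compatibility constraint is violated — this profile is not a separating equilibrium.

84.20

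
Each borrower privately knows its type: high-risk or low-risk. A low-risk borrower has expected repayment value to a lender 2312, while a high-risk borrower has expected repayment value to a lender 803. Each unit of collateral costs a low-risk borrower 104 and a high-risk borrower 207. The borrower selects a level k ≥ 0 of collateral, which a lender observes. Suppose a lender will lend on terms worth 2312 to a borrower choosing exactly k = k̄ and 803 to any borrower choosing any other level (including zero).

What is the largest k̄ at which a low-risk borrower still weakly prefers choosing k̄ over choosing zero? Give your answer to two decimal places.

Choosing k̄ yields the low-risk type 2312 − 104·k̄; choosing zero yields 803.
The low-risk type is indifferent at 2312 − 104·k̄ = 803, i.e. k̄ = (2312 − 803) / 104 ≈ 14.51.
For any k̄ above 14.51 the low-risk type would rather pool at zero, so separation collapses.

14.51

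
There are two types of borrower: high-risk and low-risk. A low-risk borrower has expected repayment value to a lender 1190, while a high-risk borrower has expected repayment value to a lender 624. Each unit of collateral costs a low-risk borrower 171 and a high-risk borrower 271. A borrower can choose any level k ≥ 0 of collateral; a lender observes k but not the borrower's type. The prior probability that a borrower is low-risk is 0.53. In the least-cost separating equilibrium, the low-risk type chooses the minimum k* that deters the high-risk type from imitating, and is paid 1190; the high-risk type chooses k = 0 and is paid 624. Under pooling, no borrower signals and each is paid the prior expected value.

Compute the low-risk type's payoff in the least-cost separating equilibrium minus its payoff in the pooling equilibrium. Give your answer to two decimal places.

-91.12

Least-cost separating signal: k* solves 624 = 1190 − 271·k*, so k* = (1190 − 624)/271 ≈ 2.0886.
Low-risk type's separating payoff: 1190 − 171 × k* = 1190 − 171 × (1190 − 624)/271 = 1190 − 96786/271 ≈ 832.8561.
Pooling payoff: 0.53 × 1190 + 0.47 × 624 = 923.98.
Difference: 832.8561 − 923.98 = -91.1239, i.e. -91.12 to two decimal places.
The low-risk type would prefer the pooling outcome.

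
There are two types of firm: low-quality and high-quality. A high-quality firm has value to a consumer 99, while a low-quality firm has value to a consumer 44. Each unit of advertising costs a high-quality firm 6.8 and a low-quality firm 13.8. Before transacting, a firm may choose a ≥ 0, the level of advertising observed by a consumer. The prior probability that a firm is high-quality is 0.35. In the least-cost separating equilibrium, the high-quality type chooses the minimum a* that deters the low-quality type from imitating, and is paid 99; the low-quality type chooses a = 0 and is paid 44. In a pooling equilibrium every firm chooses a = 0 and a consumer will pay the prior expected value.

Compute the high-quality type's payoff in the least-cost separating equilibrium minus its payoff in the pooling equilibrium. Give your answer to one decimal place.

Least-cost separating signal: a* solves 44 = 99 − 13.8·a*, so a* = (99 − 44)/13.8 ≈ 3.9855.
High-quality type's separating payoff: 99 − 6.8 × a* = 99 − 6.8 × (99 − 44)/13.8 = 99 − 374/13.8 ≈ 71.899.
Pooling payoff: 0.35 × 99 + 0.65 × 44 = 63.25.
Difference: 71.899 − 63.25 = 8.649, i.e. 8.6 to one decimal place.
The high-quality type prefers to separate.

8.6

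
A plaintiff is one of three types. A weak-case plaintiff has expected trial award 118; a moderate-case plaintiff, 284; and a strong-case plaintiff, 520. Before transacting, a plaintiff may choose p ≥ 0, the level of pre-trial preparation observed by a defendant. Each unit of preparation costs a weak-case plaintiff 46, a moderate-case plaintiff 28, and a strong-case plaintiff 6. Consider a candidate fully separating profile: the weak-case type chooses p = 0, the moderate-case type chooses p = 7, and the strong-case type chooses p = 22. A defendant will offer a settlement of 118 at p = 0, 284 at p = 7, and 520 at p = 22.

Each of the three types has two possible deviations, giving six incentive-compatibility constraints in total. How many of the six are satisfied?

Weak-case (own payoff 118): to p=7 gives 284 − 46×7 = -38 → no gain ✓; to p=22 gives 520 − 46×22 = -492 → no gain ✓.
Moderate-case (own payoff 284 − 28×7 = 88): to p=0 gives 118 → profitable ✗; to p=22 gives 520 − 28×22 = -96 → no gain ✓.
Strong-case (own payoff 520 − 6×22 = 388): to p=0 gives 118 → no gain ✓; to p=7 gives 284 − 6×7 = 242 → no gain ✓.
5 of the 6 constraints hold; not an equilibrium.

5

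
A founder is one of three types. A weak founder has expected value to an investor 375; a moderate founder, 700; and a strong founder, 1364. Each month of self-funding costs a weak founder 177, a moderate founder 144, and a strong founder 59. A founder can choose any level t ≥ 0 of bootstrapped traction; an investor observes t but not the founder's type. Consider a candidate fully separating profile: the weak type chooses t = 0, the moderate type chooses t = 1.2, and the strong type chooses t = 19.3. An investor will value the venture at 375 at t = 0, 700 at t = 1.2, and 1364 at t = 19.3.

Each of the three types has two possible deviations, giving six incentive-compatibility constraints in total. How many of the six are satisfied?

3

Moderate (own payoff 700 − 144×1.2 = 527.2): to t=0 gives 375 → no gain ✓; to t=19.3 gives 1364 − 144×19.3 = -1415.2 → no gain ✓.
Strong (own payoff 1364 − 59×19.3 = 225.3): to t=0 gives 375 → profitable ✗; to t=1.2 gives 700 − 59×1.2 = 629.2 → profitable ✗.
Weak (own payoff 375): to t=1.2 gives 700 − 177×1.2 = 487.6 → profitable ✗; to t=19.3 gives 1364 − 177×19.3 = -2052.1 → no gain ✓.
3 of the 6 constraints hold; not an equilibrium.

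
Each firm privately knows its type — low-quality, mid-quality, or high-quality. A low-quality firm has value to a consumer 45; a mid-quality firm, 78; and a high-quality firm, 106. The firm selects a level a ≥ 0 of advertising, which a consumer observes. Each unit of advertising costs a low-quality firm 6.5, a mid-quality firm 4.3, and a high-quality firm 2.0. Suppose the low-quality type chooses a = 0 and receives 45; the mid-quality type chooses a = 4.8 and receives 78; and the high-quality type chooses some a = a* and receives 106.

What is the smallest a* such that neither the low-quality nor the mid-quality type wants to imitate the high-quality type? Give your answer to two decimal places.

11.31

Low-quality type (on-path payoff 45) won't mimic when 45 ≥ 106 − 6.5·a*, i.e. a* ≥ 9.38.
Mid-quality type (on-path payoff 78 − 4.3×4.8 = 57.36) won't mimic when 57.36 ≥ 106 − 4.3·a*, i.e. a* ≥ 11.31.
Both must hold, so a* = max(9.38, 11.31) = 11.31. The mid-quality type's constraint binds.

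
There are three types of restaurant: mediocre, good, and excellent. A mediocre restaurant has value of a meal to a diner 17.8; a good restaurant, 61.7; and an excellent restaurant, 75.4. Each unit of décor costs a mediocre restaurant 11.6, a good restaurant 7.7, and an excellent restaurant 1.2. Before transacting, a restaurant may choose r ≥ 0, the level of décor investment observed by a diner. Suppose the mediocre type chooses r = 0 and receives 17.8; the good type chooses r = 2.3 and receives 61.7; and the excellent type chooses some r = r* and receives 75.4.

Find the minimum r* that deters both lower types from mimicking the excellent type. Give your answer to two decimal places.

Good type (on-path payoff 61.7 − 7.7×2.3 = 43.99) won't mimic when 43.99 ≥ 75.4 − 7.7·r*, i.e. r* ≥ 4.08.
Mediocre type (on-path payoff 17.8) won't mimic when 17.8 ≥ 75.4 − 11.6·r*, i.e. r* ≥ 4.97.
Both must hold, so r* = max(4.97, 4.08) = 4.97. The mediocre type's constraint binds.

4.97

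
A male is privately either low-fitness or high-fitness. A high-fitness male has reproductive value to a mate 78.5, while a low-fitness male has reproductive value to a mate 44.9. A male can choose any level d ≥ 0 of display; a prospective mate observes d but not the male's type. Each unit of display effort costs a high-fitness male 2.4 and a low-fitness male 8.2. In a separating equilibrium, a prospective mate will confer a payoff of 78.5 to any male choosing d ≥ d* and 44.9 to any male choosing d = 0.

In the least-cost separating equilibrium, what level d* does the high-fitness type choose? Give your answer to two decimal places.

A low-fitness male choosing d = 0 receives 44.9.
Imitating at d* instead would pay 78.5 at cost 8.2·d*, netting 78.5 − 8.2·d*.
Indifference: 44.9 = 78.5 − 8.2·d*, so d* = (78.5 − 44.9) / 8.2 ≈ 4.10.
At d* the low-fitness type's incentive constraint just binds; the high-fitness type strictly prefers d* since its per-unit cost is lower.

4.10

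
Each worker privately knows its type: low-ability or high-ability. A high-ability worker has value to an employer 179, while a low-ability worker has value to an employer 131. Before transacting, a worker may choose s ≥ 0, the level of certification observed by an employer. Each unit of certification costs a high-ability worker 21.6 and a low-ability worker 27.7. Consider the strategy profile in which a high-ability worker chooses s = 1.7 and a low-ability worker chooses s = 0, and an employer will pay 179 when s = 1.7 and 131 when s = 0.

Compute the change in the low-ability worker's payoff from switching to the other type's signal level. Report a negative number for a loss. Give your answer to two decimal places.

0.91

Playing s = 0 the low-ability worker receives 131.
Deviating to s = 1.7 brings payment 179 at cost 27.7 × 1.7 = 47.09, netting 131.91.
Gain from deviating: 131.91 − 131 = 0.91.
The gain is positive, so the low-ability type's incentive-compatibility constraint is violated — this profile is not a separating equilibrium.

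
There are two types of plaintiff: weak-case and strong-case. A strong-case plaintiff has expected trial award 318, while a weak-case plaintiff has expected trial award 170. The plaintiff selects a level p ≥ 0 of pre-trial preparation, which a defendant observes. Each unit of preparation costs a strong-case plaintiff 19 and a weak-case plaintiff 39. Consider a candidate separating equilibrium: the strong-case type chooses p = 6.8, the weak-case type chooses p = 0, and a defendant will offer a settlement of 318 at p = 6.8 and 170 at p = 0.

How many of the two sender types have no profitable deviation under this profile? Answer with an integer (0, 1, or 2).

Strong-case type: signal → 318 − 19 × 6.8 = 188.8; deviate to 0 → 170. IC holds (188.8 ≥ 170).
Weak-case type: stay at 0 → 170; mimic → 318 − 39 × 6.8 = 52.8. IC holds (170 ≥ 52.8).
2 of 2 constraints hold, so this is a separating equilibrium.

2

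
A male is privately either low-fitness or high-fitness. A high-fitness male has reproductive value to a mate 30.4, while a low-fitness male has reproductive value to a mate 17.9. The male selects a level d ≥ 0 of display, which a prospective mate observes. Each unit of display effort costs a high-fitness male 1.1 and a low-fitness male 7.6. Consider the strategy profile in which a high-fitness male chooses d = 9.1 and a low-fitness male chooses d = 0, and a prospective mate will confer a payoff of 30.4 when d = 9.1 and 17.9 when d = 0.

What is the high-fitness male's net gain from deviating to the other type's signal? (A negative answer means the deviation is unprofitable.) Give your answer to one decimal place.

Playing d = 9.1 the high-fitness male receives 30.4 − 1.1 × 9.1 = 20.39.
Deviating to d = 0 yields 17.9 instead.
Gain from deviating: 17.9 − 20.39 = -2.49, i.e. -2.5 to one decimal place.
The gain is negative, so the high-fitness type's incentive-compatibility constraint is satisfied.

-2.5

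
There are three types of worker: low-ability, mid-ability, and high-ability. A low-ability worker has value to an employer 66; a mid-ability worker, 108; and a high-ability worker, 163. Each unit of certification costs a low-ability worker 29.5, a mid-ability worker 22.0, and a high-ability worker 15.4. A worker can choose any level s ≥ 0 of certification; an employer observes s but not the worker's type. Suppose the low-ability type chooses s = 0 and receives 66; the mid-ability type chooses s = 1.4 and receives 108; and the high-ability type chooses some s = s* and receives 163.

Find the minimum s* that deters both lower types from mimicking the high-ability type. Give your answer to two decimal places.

Mid-ability type (on-path payoff 108 − 22.0×1.4 = 77.2) won't mimic when 77.2 ≥ 163 − 22.0·s*, i.e. s* ≥ 3.90.
Low-ability type (on-path payoff 66) won't mimic when 66 ≥ 163 − 29.5·s*, i.e. s* ≥ 3.29.
Both must hold, so s* = max(3.29, 3.90) = 3.90. The mid-ability type's constraint binds.

3.90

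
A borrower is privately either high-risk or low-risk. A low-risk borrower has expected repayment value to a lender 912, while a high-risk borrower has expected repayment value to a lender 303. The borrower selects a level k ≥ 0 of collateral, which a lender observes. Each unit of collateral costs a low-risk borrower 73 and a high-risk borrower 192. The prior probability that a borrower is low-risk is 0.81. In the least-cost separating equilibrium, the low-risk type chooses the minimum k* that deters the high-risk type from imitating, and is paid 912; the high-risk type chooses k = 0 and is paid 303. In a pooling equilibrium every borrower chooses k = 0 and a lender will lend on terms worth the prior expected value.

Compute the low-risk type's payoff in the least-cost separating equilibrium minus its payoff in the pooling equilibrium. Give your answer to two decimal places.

-115.84

Least-cost separating signal: k* solves 303 = 912 − 192·k*, so k* = (912 − 303)/192 ≈ 3.1719.
Low-risk type's separating payoff: 912 − 73 × k* = 912 − 73 × (912 − 303)/192 = 912 − 44457/192 ≈ 680.4531.
Pooling payoff: 0.81 × 912 + 0.19 × 303 = 796.29.
Difference: 680.4531 − 796.29 = -115.8369, i.e. -115.84 to two decimal places.
The low-risk type would prefer the pooling outcome.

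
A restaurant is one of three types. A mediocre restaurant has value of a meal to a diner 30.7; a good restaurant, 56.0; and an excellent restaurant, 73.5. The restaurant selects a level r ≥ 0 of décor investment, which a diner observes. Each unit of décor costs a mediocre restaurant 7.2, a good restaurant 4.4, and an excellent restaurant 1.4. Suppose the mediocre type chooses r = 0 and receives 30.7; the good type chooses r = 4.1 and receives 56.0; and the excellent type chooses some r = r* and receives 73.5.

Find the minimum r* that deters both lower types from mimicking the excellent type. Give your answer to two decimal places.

Mediocre type (on-path payoff 30.7) won't mimic when 30.7 ≥ 73.5 − 7.2·r*, i.e. r* ≥ 5.94.
Good type (on-path payoff 56.0 − 4.4×4.1 = 37.96) won't mimic when 37.96 ≥ 73.5 − 4.4·r*, i.e. r* ≥ 8.08.
Both must hold, so r* = max(5.94, 8.08) = 8.08. The good type's constraint binds.

8.08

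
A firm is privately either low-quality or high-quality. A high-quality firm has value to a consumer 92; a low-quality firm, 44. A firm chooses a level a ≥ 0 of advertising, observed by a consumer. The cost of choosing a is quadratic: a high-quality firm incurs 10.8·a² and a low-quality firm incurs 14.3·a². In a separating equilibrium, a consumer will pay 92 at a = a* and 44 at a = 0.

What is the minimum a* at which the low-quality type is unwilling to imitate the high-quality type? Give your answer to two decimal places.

The low-quality type at a = 0 receives 44; imitating at a* yields 92 − 14.3·a*².
Indifference: 44 = 92 − 14.3·a*², so a*² = (92 − 44) / 14.3 ≈ 3.3566.
a* = √3.3566 ≈ 1.83.

1.83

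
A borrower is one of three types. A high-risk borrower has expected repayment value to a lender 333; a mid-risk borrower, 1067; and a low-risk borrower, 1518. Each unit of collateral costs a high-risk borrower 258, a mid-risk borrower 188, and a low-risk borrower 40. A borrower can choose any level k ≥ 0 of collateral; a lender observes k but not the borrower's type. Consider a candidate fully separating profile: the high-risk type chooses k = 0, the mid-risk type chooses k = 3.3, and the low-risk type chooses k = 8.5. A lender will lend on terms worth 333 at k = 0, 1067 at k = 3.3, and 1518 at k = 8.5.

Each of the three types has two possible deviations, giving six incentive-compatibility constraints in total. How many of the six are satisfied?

6

Mid-risk (own payoff 1067 − 188×3.3 = 446.6): to k=0 gives 333 → no gain ✓; to k=8.5 gives 1518 − 188×8.5 = -80 → no gain ✓.
High-risk (own payoff 333): to k=3.3 gives 1067 − 258×3.3 = 215.6 → no gain ✓; to k=8.5 gives 1518 − 258×8.5 = -675 → no gain ✓.
Low-risk (own payoff 1518 − 40×8.5 = 1178): to k=0 gives 333 → no gain ✓; to k=3.3 gives 1067 − 40×3.3 = 935 → no gain ✓.
6 of the 6 constraints hold; this profile is a separating equilibrium.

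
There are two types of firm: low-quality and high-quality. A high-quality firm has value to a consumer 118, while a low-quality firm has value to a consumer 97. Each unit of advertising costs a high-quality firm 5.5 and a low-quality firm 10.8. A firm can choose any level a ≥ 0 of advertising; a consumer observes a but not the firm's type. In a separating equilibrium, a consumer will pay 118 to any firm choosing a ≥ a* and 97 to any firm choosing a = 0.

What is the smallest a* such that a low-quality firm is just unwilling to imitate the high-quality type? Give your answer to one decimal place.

1.9

A low-quality firm choosing a = 0 receives 97.
Imitating at a* instead would pay 118 at cost 10.8·a*, netting 118 − 10.8·a*.
Indifference: 97 = 118 − 10.8·a*, so a* = (118 − 97) / 10.8 ≈ 1.9.
This is the low-quality type's binding incentive-compatibility constraint; any a ≥ 1.9 sustains separation on that side.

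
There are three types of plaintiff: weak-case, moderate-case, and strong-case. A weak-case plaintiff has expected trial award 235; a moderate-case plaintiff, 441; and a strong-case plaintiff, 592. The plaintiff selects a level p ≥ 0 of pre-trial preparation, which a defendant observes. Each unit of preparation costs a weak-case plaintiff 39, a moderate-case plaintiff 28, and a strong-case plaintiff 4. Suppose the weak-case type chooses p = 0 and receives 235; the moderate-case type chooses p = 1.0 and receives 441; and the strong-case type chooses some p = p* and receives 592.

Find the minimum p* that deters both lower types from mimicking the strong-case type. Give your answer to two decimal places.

9.15

Weak-case type (on-path payoff 235) won't mimic when 235 ≥ 592 − 39·p*, i.e. p* ≥ 9.15.
Moderate-case type (on-path payoff 441 − 28×1.0 = 413) won't mimic when 413 ≥ 592 − 28·p*, i.e. p* ≥ 6.39.
Both must hold, so p* = max(9.15, 6.39) = 9.15. The weak-case type's constraint binds.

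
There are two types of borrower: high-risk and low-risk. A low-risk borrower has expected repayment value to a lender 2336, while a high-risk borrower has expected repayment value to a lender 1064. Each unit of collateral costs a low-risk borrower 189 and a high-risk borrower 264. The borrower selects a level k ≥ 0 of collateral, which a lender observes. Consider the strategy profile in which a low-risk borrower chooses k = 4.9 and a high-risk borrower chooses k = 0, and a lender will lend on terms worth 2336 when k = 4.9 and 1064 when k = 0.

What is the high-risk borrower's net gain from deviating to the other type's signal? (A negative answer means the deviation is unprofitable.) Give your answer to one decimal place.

Playing k = 0 the high-risk borrower receives 1064.
Deviating to k = 4.9 brings payment 2336 at cost 264 × 4.9 = 1293.6, netting 1042.4.
Gain from deviating: 1042.4 − 1064 = -21.6.
The gain is negative, so the high-risk type's incentive-compatibility constraint is satisfied.

-21.6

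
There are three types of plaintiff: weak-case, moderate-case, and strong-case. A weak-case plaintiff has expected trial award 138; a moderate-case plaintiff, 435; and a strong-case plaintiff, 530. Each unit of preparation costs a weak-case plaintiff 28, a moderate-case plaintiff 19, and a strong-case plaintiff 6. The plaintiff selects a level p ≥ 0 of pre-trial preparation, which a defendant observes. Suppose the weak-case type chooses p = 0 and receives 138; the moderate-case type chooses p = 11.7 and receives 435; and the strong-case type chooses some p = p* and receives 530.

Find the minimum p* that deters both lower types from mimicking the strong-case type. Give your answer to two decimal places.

Moderate-case type (on-path payoff 435 − 19×11.7 = 212.7) won't mimic when 212.7 ≥ 530 − 19·p*, i.e. p* ≥ 16.70.
Weak-case type (on-path payoff 138) won't mimic when 138 ≥ 530 − 28·p*, i.e. p* ≥ 14.00.
Both must hold, so p* = max(14.00, 16.70) = 16.70. The moderate-case type's constraint binds.

16.70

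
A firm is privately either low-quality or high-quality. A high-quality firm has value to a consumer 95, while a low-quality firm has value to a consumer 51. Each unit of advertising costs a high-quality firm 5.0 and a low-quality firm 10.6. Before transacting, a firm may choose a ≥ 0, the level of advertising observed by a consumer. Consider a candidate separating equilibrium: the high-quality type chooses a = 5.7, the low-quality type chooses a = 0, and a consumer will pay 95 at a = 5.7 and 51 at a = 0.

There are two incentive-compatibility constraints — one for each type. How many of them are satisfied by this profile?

2

Low-quality type: stay at 0 → 51; mimic → 95 − 10.6 × 5.7 = 34.58. IC holds (51 ≥ 34.58).
High-quality type: signal → 95 − 5.0 × 5.7 = 66.5; deviate to 0 → 51. IC holds (66.5 ≥ 51).
2 of 2 constraints hold, so this is a separating equilibrium.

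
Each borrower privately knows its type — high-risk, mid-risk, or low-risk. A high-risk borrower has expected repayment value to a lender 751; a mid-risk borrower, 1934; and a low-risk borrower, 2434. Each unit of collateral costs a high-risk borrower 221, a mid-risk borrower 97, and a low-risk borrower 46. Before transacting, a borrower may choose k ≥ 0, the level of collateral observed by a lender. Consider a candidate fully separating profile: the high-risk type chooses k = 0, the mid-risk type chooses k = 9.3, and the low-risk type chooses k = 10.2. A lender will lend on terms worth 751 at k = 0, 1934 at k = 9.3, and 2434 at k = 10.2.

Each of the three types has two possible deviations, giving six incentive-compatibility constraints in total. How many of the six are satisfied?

5

Mid-risk (own payoff 1934 − 97×9.3 = 1031.9): to k=0 gives 751 → no gain ✓; to k=10.2 gives 2434 − 97×10.2 = 1444.6 → profitable ✗.
High-risk (own payoff 751): to k=9.3 gives 1934 − 221×9.3 = -121.3 → no gain ✓; to k=10.2 gives 2434 − 221×10.2 = 179.8 → no gain ✓.
Low-risk (own payoff 2434 − 46×10.2 = 1964.8): to k=0 gives 751 → no gain ✓; to k=9.3 gives 1934 − 46×9.3 = 1506.2 → no gain ✓.
5 of the 6 constraints hold; not an equilibrium.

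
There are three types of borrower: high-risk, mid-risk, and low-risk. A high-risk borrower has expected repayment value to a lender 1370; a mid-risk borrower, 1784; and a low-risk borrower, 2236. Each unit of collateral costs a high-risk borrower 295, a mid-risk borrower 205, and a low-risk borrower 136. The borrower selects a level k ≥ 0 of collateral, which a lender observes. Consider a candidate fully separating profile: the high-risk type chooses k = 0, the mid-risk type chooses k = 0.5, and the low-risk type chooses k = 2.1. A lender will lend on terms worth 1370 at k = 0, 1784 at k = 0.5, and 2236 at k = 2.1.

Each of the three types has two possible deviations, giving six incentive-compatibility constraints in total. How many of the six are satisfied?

Mid-risk (own payoff 1784 − 205×0.5 = 1681.5): to k=0 gives 1370 → no gain ✓; to k=2.1 gives 2236 − 205×2.1 = 1805.5 → profitable ✗.
Low-risk (own payoff 2236 − 136×2.1 = 1950.4): to k=0 gives 1370 → no gain ✓; to k=0.5 gives 1784 − 136×0.5 = 1716 → no gain ✓.
High-risk (own payoff 1370): to k=0.5 gives 1784 − 295×0.5 = 1636.5 → profitable ✗; to k=2.1 gives 2236 − 295×2.1 = 1616.5 → profitable ✗.
3 of the 6 constraints hold; not an equilibrium.

3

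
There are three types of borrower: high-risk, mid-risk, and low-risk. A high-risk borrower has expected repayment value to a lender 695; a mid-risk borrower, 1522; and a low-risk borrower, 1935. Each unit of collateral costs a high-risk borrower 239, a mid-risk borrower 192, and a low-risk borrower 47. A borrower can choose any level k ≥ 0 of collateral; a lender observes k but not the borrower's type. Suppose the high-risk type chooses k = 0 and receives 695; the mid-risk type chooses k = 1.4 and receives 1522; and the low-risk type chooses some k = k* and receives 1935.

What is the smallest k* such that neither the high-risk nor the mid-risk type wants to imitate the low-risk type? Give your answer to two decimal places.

5.19

High-risk type (on-path payoff 695) won't mimic when 695 ≥ 1935 − 239·k*, i.e. k* ≥ 5.19.
Mid-risk type (on-path payoff 1522 − 192×1.4 = 1253.2) won't mimic when 1253.2 ≥ 1935 − 192·k*, i.e. k* ≥ 3.55.
Both must hold, so k* = max(5.19, 3.55) = 5.19. The high-risk type's constraint binds.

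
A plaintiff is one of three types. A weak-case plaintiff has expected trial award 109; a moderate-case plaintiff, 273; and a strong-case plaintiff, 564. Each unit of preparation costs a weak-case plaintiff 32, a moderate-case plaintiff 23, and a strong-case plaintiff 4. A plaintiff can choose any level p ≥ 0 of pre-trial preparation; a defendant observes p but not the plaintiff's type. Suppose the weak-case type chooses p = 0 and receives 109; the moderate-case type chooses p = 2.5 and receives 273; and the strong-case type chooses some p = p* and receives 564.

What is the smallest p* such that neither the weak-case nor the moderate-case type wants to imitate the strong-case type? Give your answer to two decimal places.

Weak-case type (on-path payoff 109) won't mimic when 109 ≥ 564 − 32·p*, i.e. p* ≥ 14.22.
Moderate-case type (on-path payoff 273 − 23×2.5 = 215.5) won't mimic when 215.5 ≥ 564 − 23·p*, i.e. p* ≥ 15.15.
Both must hold, so p* = max(14.22, 15.15) = 15.15. The moderate-case type's constraint binds.

15.15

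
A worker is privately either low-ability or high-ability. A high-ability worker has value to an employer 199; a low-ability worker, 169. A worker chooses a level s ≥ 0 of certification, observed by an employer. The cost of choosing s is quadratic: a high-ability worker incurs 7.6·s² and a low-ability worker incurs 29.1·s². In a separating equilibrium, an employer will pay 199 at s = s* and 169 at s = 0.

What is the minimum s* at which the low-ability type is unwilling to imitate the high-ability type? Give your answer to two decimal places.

The low-ability type at s = 0 receives 169; imitating at s* yields 199 − 29.1·s*².
Indifference: 169 = 199 − 29.1·s*², so s*² = (199 − 169) / 29.1 ≈ 1.0309.
s* = √1.0309 ≈ 1.02.

1.02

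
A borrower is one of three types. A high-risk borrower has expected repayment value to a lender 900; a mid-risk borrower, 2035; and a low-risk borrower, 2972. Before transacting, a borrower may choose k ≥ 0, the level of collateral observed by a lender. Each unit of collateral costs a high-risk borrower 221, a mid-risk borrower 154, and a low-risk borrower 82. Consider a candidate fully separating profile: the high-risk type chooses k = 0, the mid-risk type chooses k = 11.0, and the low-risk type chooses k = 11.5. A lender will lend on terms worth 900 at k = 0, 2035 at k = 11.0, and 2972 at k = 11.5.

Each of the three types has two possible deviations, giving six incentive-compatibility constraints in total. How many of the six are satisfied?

4

Low-risk (own payoff 2972 − 82×11.5 = 2029): to k=0 gives 900 → no gain ✓; to k=11.0 gives 2035 − 82×11.0 = 1133 → no gain ✓.
High-risk (own payoff 900): to k=11.0 gives 2035 − 221×11.0 = -396 → no gain ✓; to k=11.5 gives 2972 − 221×11.5 = 430.5 → no gain ✓.
Mid-risk (own payoff 2035 − 154×11.0 = 341): to k=0 gives 900 → profitable ✗; to k=11.5 gives 2972 − 154×11.5 = 1201 → profitable ✗.
4 of the 6 constraints hold; not an equilibrium.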